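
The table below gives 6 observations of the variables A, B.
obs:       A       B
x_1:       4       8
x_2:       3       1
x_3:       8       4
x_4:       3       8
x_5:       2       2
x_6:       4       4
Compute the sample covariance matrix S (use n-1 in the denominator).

Step 1 — column means:
  mean(A) = (4 + 3 + 8 + 3 + 2 + 4) / 6 = 24/6 = 4
  mean(B) = (8 + 1 + 4 + 8 + 2 + 4) / 6 = 27/6 = 4.5

Step 2 — sample covariance S[i,j] = (1/(n-1)) · Σ_k (x_{k,i} - mean_i) · (x_{k,j} - mean_j), with n-1 = 5.
  S[A,A] = ((0)·(0) + (-1)·(-1) + (4)·(4) + (-1)·(-1) + (-2)·(-2) + (0)·(0)) / 5 = 22/5 = 4.4
  S[A,B] = ((0)·(3.5) + (-1)·(-3.5) + (4)·(-0.5) + (-1)·(3.5) + (-2)·(-2.5) + (0)·(-0.5)) / 5 = 3/5 = 0.6
  S[B,B] = ((3.5)·(3.5) + (-3.5)·(-3.5) + (-0.5)·(-0.5) + (3.5)·(3.5) + (-2.5)·(-2.5) + (-0.5)·(-0.5)) / 5 = 43.5/5 = 8.7

S is symmetric (S[j,i] = S[i,j]). Assembling:

S = [[4.4, 0.6],
 [0.6, 8.7]]


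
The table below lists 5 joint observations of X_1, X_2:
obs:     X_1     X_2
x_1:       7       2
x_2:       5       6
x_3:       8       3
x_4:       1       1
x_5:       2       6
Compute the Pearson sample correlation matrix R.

Step 1 — column means:
  mean(X_1) = (7 + 5 + 8 + 1 + 2) / 5 = 23/5 = 4.6
  mean(X_2) = (2 + 6 + 3 + 1 + 6) / 5 = 18/5 = 3.6

Step 2 — sample variances and covariances s[i,j] = (1/(n-1)) · Σ_k (x_{k,i} - mean_i) · (x_{k,j} - mean_j), with n-1 = 4:
  s[X_1,X_1] = ((2.4)·(2.4) + (0.4)·(0.4) + (3.4)·(3.4) + (-3.6)·(-3.6) + (-2.6)·(-2.6)) / 4 = 37.2/4 = 9.3
  s[X_1,X_2] = ((2.4)·(-1.6) + (0.4)·(2.4) + (3.4)·(-0.6) + (-3.6)·(-2.6) + (-2.6)·(2.4)) / 4 = -1.8/4 = -0.45
  s[X_2,X_2] = ((-1.6)·(-1.6) + (2.4)·(2.4) + (-0.6)·(-0.6) + (-2.6)·(-2.6) + (2.4)·(2.4)) / 4 = 21.2/4 = 5.3
  Sample standard deviations s_i = √(s[i,i]):
  s(X_1) = √(9.3) = 3.0496
  s(X_2) = √(5.3) = 2.3022

Step 3 — r_{ij} = s_{ij} / (s_i · s_j):
  r[X_1,X_1] = 1 (diagonal).
  r[X_1,X_2] = -0.45 / (3.0496 · 2.3022) = -0.45 / 7.0207 = -0.0641
  r[X_2,X_2] = 1 (diagonal).

R is symmetric with unit diagonal. Assembling:

R = [[1, -0.0641],
 [-0.0641, 1]]


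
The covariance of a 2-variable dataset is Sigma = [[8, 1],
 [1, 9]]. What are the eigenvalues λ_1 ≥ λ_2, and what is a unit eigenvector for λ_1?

Step 1 — characteristic polynomial of 2×2 Sigma:
  det(Sigma - λI) = λ² - trace · λ + det = 0.
  trace = 8 + 9 = 17, det = 8·9 - (1)² = 71.
Step 2 — discriminant:
  Δ = trace² - 4·det = 289 - 284 = 5.
Step 3 — eigenvalues:
  λ = (trace ± √Δ)/2 = (17 ± 2.2361)/2,
  λ_1 = 9.618,  λ_2 = 7.382.

Step 4 — unit eigenvector for λ_1: solve (Sigma - λ_1 I)v = 0. First row:
  (8 - 9.618)·v_x + (1)·v_y = 0, i.e. (-1.618)·v_x + (1)·v_y = 0,
  so v ∝ (b, λ_1 - a) = (1, 1.618) = u.
  ||u|| = √((1)² + (1.618)²) = √(3.618) ≈ 1.9021,
  v_1 = u/||u|| ≈ (0.5257, 0.8507) (||v_1|| = 1).

λ_1 = 9.618,  λ_2 = 7.382;  v_1 ≈ (0.5257, 0.8507)


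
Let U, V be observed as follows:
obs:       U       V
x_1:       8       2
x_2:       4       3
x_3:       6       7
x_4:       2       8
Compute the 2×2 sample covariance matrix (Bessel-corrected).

Step 1 — column means:
  mean(U) = (8 + 4 + 6 + 2) / 4 = 20/4 = 5
  mean(V) = (2 + 3 + 7 + 8) / 4 = 20/4 = 5

Step 2 — sample covariance S[i,j] = (1/(n-1)) · Σ_k (x_{k,i} - mean_i) · (x_{k,j} - mean_j), with n-1 = 3.
  S[U,U] = ((3)·(3) + (-1)·(-1) + (1)·(1) + (-3)·(-3)) / 3 = 20/3 = 6.6667
  S[U,V] = ((3)·(-3) + (-1)·(-2) + (1)·(2) + (-3)·(3)) / 3 = -14/3 = -4.6667
  S[V,V] = ((-3)·(-3) + (-2)·(-2) + (2)·(2) + (3)·(3)) / 3 = 26/3 = 8.6667

S is symmetric (S[j,i] = S[i,j]). Assembling:

S = [[6.6667, -4.6667],
 [-4.6667, 8.6667]]


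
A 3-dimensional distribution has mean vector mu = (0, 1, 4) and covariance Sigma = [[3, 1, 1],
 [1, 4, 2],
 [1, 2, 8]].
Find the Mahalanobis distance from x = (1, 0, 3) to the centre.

Step 1 — centre the observation: (x - mu) = (1, -1, -1).

Step 2 — invert Sigma (cofactor / det for 3×3, or solve directly):
  Sigma^{-1} = [[0.3684, -0.0789, -0.0263],
 [-0.0789, 0.3026, -0.0658],
 [-0.0263, -0.0658, 0.1447]].

Step 3 — form the quadratic (x - mu)^T · Sigma^{-1} · (x - mu):
  Sigma^{-1} · (x - mu) = (0.4737, -0.3158, -0.1053).
  (x - mu)^T · [Sigma^{-1} · (x - mu)] = (1)·(0.4737) + (-1)·(-0.3158) + (-1)·(-0.1053) = 0.8947.

Step 4 — take square root: d = √(0.8947) ≈ 0.9459.

d(x, mu) = √(0.8947) ≈ 0.9459


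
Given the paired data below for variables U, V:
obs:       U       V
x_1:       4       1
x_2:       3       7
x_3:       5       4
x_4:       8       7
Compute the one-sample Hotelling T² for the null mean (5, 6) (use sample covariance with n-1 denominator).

Step 1 — sample mean vector:
  mean(U) = (4 + 3 + 5 + 8) / 4 = 20/4 = 5
  mean(V) = (1 + 7 + 4 + 7) / 4 = 19/4 = 4.75
  x̄ = (5, 4.75),  deviation x̄ - mu_0 = (5, 4.75) - (5, 6) = (0, -1.25).

Step 2 — sample covariance matrix, S[i,j] = (1/(n-1)) · Σ_k (x_{k,i} - mean_i) · (x_{k,j} - mean_j), divisor n-1 = 3:
  S[U,U] = ((-1)·(-1) + (-2)·(-2) + (0)·(0) + (3)·(3)) / 3 = 14/3 = 4.6667
  S[U,V] = ((-1)·(-3.75) + (-2)·(2.25) + (0)·(-0.75) + (3)·(2.25)) / 3 = 6/3 = 2
  S[V,V] = ((-3.75)·(-3.75) + (2.25)·(2.25) + (-0.75)·(-0.75) + (2.25)·(2.25)) / 3 = 24.75/3 = 8.25
  S = [[4.6667, 2],
 [2, 8.25]].

Step 3 — invert S. det(S) = 4.6667·8.25 - (2)² = 34.5.
  S^{-1} = (1/det) · [[d, -b], [-b, a]] = [[0.2391, -0.058],
 [-0.058, 0.1353]].

Step 4 — quadratic form (x̄ - mu_0)^T · S^{-1} · (x̄ - mu_0):
  S^{-1} · (x̄ - mu_0) = (0.0725, -0.1691),
  (x̄ - mu_0)^T · [...] = (0)·(0.0725) + (-1.25)·(-0.1691) = 0.2114.

Step 5 — scale by n: T² = 4 · 0.2114 = 0.8454.

T² ≈ 0.8454


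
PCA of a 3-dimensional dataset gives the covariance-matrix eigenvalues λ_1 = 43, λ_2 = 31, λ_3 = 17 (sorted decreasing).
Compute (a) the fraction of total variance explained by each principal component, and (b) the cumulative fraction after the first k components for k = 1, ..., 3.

Step 1 — total variance = trace(Sigma) = Σ λ_i = 43 + 31 + 17 = 91.

Step 2 — fraction explained by component i = λ_i / Σ λ:
  PC1: 43/91 = 0.4725
  PC2: 31/91 = 0.3407
  PC3: 17/91 = 0.1868

Step 3 — cumulative fraction after k components = (λ_1 + ... + λ_k) / Σ λ:
  k = 1: 43/91 = 0.4725
  k = 2: (43 + 31)/91 = 74/91 = 0.8132
  k = 3: (43 + 31 + 17)/91 = 91/91 = 1

Summary (fraction, with percent):

explained: PC1 0.4725 (47.25%), PC2 0.3407 (34.07%), PC3 0.1868 (18.68%);  cumulative: 0.4725, 0.8132, 1


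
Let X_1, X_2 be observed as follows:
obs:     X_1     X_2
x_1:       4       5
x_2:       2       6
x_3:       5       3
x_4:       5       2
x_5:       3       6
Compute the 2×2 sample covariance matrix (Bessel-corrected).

Step 1 — column means:
  mean(X_1) = (4 + 2 + 5 + 5 + 3) / 5 = 19/5 = 3.8
  mean(X_2) = (5 + 6 + 3 + 2 + 6) / 5 = 22/5 = 4.4

Step 2 — sample covariance S[i,j] = (1/(n-1)) · Σ_k (x_{k,i} - mean_i) · (x_{k,j} - mean_j), with n-1 = 4.
  S[X_1,X_1] = ((0.2)·(0.2) + (-1.8)·(-1.8) + (1.2)·(1.2) + (1.2)·(1.2) + (-0.8)·(-0.8)) / 4 = 6.8/4 = 1.7
  S[X_1,X_2] = ((0.2)·(0.6) + (-1.8)·(1.6) + (1.2)·(-1.4) + (1.2)·(-2.4) + (-0.8)·(1.6)) / 4 = -8.6/4 = -2.15
  S[X_2,X_2] = ((0.6)·(0.6) + (1.6)·(1.6) + (-1.4)·(-1.4) + (-2.4)·(-2.4) + (1.6)·(1.6)) / 4 = 13.2/4 = 3.3

S is symmetric (S[j,i] = S[i,j]). Assembling:

S = [[1.7, -2.15],
 [-2.15, 3.3]]


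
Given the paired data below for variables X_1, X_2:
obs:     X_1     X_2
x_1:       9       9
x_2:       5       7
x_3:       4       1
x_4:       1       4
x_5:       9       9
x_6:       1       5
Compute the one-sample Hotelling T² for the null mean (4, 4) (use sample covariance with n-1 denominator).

Step 1 — sample mean vector:
  mean(X_1) = (9 + 5 + 4 + 1 + 9 + 1) / 6 = 29/6 = 4.8333
  mean(X_2) = (9 + 7 + 1 + 4 + 9 + 5) / 6 = 35/6 = 5.8333
  x̄ = (4.8333, 5.8333),  deviation x̄ - mu_0 = (4.8333, 5.8333) - (4, 4) = (0.8333, 1.8333).

Step 2 — sample covariance matrix, S[i,j] = (1/(n-1)) · Σ_k (x_{k,i} - mean_i) · (x_{k,j} - mean_j), divisor n-1 = 5:
  S[X_1,X_1] = ((4.1667)·(4.1667) + (0.1667)·(0.1667) + (-0.8333)·(-0.8333) + (-3.8333)·(-3.8333) + (4.1667)·(4.1667) + (-3.8333)·(-3.8333)) / 5 = 64.8333/5 = 12.9667
  S[X_1,X_2] = ((4.1667)·(3.1667) + (0.1667)·(1.1667) + (-0.8333)·(-4.8333) + (-3.8333)·(-1.8333) + (4.1667)·(3.1667) + (-3.8333)·(-0.8333)) / 5 = 40.8333/5 = 8.1667
  S[X_2,X_2] = ((3.1667)·(3.1667) + (1.1667)·(1.1667) + (-4.8333)·(-4.8333) + (-1.8333)·(-1.8333) + (3.1667)·(3.1667) + (-0.8333)·(-0.8333)) / 5 = 48.8333/5 = 9.7667
  S = [[12.9667, 8.1667],
 [8.1667, 9.7667]].

Step 3 — invert S. det(S) = 12.9667·9.7667 - (8.1667)² = 59.9467.
  S^{-1} = (1/det) · [[d, -b], [-b, a]] = [[0.1629, -0.1362],
 [-0.1362, 0.2163]].

Step 4 — quadratic form (x̄ - mu_0)^T · S^{-1} · (x̄ - mu_0):
  S^{-1} · (x̄ - mu_0) = (-0.114, 0.283),
  (x̄ - mu_0)^T · [...] = (0.8333)·(-0.114) + (1.8333)·(0.283) = 0.4239.

Step 5 — scale by n: T² = 6 · 0.4239 = 2.5434.

T² ≈ 2.5434


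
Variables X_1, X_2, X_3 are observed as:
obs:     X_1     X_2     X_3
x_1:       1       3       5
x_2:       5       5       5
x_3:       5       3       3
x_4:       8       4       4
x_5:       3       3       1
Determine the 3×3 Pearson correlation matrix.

Step 1 — column means:
  mean(X_1) = (1 + 5 + 5 + 8 + 3) / 5 = 22/5 = 4.4
  mean(X_2) = (3 + 5 + 3 + 4 + 3) / 5 = 18/5 = 3.6
  mean(X_3) = (5 + 5 + 3 + 4 + 1) / 5 = 18/5 = 3.6

Step 2 — sample variances and covariances s[i,j] = (1/(n-1)) · Σ_k (x_{k,i} - mean_i) · (x_{k,j} - mean_j), with n-1 = 4:
  s[X_1,X_1] = ((-3.4)·(-3.4) + (0.6)·(0.6) + (0.6)·(0.6) + (3.6)·(3.6) + (-1.4)·(-1.4)) / 4 = 27.2/4 = 6.8
  s[X_1,X_2] = ((-3.4)·(-0.6) + (0.6)·(1.4) + (0.6)·(-0.6) + (3.6)·(0.4) + (-1.4)·(-0.6)) / 4 = 4.8/4 = 1.2
  s[X_1,X_3] = ((-3.4)·(1.4) + (0.6)·(1.4) + (0.6)·(-0.6) + (3.6)·(0.4) + (-1.4)·(-2.6)) / 4 = 0.8/4 = 0.2
  s[X_2,X_2] = ((-0.6)·(-0.6) + (1.4)·(1.4) + (-0.6)·(-0.6) + (0.4)·(0.4) + (-0.6)·(-0.6)) / 4 = 3.2/4 = 0.8
  s[X_2,X_3] = ((-0.6)·(1.4) + (1.4)·(1.4) + (-0.6)·(-0.6) + (0.4)·(0.4) + (-0.6)·(-2.6)) / 4 = 3.2/4 = 0.8
  s[X_3,X_3] = ((1.4)·(1.4) + (1.4)·(1.4) + (-0.6)·(-0.6) + (0.4)·(0.4) + (-2.6)·(-2.6)) / 4 = 11.2/4 = 2.8
  Sample standard deviations s_i = √(s[i,i]):
  s(X_1) = √(6.8) = 2.6077
  s(X_2) = √(0.8) = 0.8944
  s(X_3) = √(2.8) = 1.6733

Step 3 — r_{ij} = s_{ij} / (s_i · s_j):
  r[X_1,X_1] = 1 (diagonal).
  r[X_1,X_2] = 1.2 / (2.6077 · 0.8944) = 1.2 / 2.3324 = 0.5145
  r[X_1,X_3] = 0.2 / (2.6077 · 1.6733) = 0.2 / 4.3635 = 0.0458
  r[X_2,X_2] = 1 (diagonal).
  r[X_2,X_3] = 0.8 / (0.8944 · 1.6733) = 0.8 / 1.4967 = 0.5345
  r[X_3,X_3] = 1 (diagonal).

R is symmetric with unit diagonal. Assembling:

R = [[1, 0.5145, 0.0458],
 [0.5145, 1, 0.5345],
 [0.0458, 0.5345, 1]]


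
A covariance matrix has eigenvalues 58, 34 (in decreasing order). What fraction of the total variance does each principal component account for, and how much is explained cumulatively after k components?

Step 1 — total variance = trace(Sigma) = Σ λ_i = 58 + 34 = 92.

Step 2 — fraction explained by component i = λ_i / Σ λ:
  PC1: 58/92 = 0.6304
  PC2: 34/92 = 0.3696

Step 3 — cumulative fraction after k components = (λ_1 + ... + λ_k) / Σ λ:
  k = 1: 58/92 = 0.6304
  k = 2: (58 + 34)/92 = 92/92 = 1

Summary (fraction, with percent):

explained: PC1 0.6304 (63.04%), PC2 0.3696 (36.96%);  cumulative: 0.6304, 1


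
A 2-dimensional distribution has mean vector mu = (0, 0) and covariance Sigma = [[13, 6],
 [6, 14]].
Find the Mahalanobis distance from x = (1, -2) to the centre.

Step 1 — centre the observation: (x - mu) = (1, -2).

Step 2 — invert Sigma. det(Sigma) = 13·14 - (6)² = 146.
  Sigma^{-1} = (1/det) · [[d, -b], [-b, a]] = [[0.0959, -0.0411],
 [-0.0411, 0.089]].

Step 3 — form the quadratic (x - mu)^T · Sigma^{-1} · (x - mu):
  Sigma^{-1} · (x - mu) = (0.1781, -0.2192).
  (x - mu)^T · [Sigma^{-1} · (x - mu)] = (1)·(0.1781) + (-2)·(-0.2192) = 0.6164.

Step 4 — take square root: d = √(0.6164) ≈ 0.7851.

d(x, mu) = √(0.6164) ≈ 0.7851


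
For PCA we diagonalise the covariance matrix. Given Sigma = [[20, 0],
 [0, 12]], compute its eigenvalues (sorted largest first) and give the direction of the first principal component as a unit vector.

Step 1 — characteristic polynomial of 2×2 Sigma:
  det(Sigma - λI) = λ² - trace · λ + det = 0.
  trace = 20 + 12 = 32, det = 20·12 - (0)² = 240.
Step 2 — discriminant:
  Δ = trace² - 4·det = 1024 - 960 = 64.
Step 3 — eigenvalues:
  λ = (trace ± √Δ)/2 = (32 ± 8)/2,
  λ_1 = 20,  λ_2 = 12.

Step 4 — unit eigenvector for λ_1: Sigma is diagonal, so its eigenvectors are the coordinate axes. λ_1 = 20 is the diagonal entry on the first coordinate axis, hence
  v_1 = (1, 0) (||v_1|| = 1).

λ_1 = 20,  λ_2 = 12;  v_1 ≈ (1, 0)


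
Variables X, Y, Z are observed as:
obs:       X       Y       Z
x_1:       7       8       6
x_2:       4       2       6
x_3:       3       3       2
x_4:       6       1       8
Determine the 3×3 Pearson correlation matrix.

Step 1 — column means:
  mean(X) = (7 + 4 + 3 + 6) / 4 = 20/4 = 5
  mean(Y) = (8 + 2 + 3 + 1) / 4 = 14/4 = 3.5
  mean(Z) = (6 + 6 + 2 + 8) / 4 = 22/4 = 5.5

Step 2 — sample variances and covariances s[i,j] = (1/(n-1)) · Σ_k (x_{k,i} - mean_i) · (x_{k,j} - mean_j), with n-1 = 3:
  s[X,X] = ((2)·(2) + (-1)·(-1) + (-2)·(-2) + (1)·(1)) / 3 = 10/3 = 3.3333
  s[X,Y] = ((2)·(4.5) + (-1)·(-1.5) + (-2)·(-0.5) + (1)·(-2.5)) / 3 = 9/3 = 3
  s[X,Z] = ((2)·(0.5) + (-1)·(0.5) + (-2)·(-3.5) + (1)·(2.5)) / 3 = 10/3 = 3.3333
  s[Y,Y] = ((4.5)·(4.5) + (-1.5)·(-1.5) + (-0.5)·(-0.5) + (-2.5)·(-2.5)) / 3 = 29/3 = 9.6667
  s[Y,Z] = ((4.5)·(0.5) + (-1.5)·(0.5) + (-0.5)·(-3.5) + (-2.5)·(2.5)) / 3 = -3/3 = -1
  s[Z,Z] = ((0.5)·(0.5) + (0.5)·(0.5) + (-3.5)·(-3.5) + (2.5)·(2.5)) / 3 = 19/3 = 6.3333
  Sample standard deviations s_i = √(s[i,i]):
  s(X) = √(3.3333) = 1.8257
  s(Y) = √(9.6667) = 3.1091
  s(Z) = √(6.3333) = 2.5166

Step 3 — r_{ij} = s_{ij} / (s_i · s_j):
  r[X,X] = 1 (diagonal).
  r[X,Y] = 3 / (1.8257 · 3.1091) = 3 / 5.6765 = 0.5285
  r[X,Z] = 3.3333 / (1.8257 · 2.5166) = 3.3333 / 4.5947 = 0.7255
  r[Y,Y] = 1 (diagonal).
  r[Y,Z] = -1 / (3.1091 · 2.5166) = -1 / 7.8245 = -0.1278
  r[Z,Z] = 1 (diagonal).

R is symmetric with unit diagonal. Assembling:

R = [[1, 0.5285, 0.7255],
 [0.5285, 1, -0.1278],
 [0.7255, -0.1278, 1]]


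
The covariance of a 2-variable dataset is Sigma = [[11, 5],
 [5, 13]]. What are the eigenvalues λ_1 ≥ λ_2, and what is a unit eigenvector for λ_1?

Step 1 — characteristic polynomial of 2×2 Sigma:
  det(Sigma - λI) = λ² - trace · λ + det = 0.
  trace = 11 + 13 = 24, det = 11·13 - (5)² = 118.
Step 2 — discriminant:
  Δ = trace² - 4·det = 576 - 472 = 104.
Step 3 — eigenvalues:
  λ = (trace ± √Δ)/2 = (24 ± 10.198)/2,
  λ_1 = 17.099,  λ_2 = 6.901.

Step 4 — unit eigenvector for λ_1: solve (Sigma - λ_1 I)v = 0. First row:
  (11 - 17.099)·v_x + (5)·v_y = 0, i.e. (-6.099)·v_x + (5)·v_y = 0,
  so v ∝ (b, λ_1 - a) = (5, 6.099) = u.
  ||u|| = √((5)² + (6.099)²) = √(62.198) ≈ 7.8866,
  v_1 = u/||u|| ≈ (0.634, 0.7733) (||v_1|| = 1).

λ_1 = 17.099,  λ_2 = 6.901;  v_1 ≈ (0.634, 0.7733)


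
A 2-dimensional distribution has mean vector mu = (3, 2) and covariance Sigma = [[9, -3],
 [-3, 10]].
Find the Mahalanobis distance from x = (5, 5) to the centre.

Step 1 — centre the observation: (x - mu) = (2, 3).

Step 2 — invert Sigma. det(Sigma) = 9·10 - (-3)² = 81.
  Sigma^{-1} = (1/det) · [[d, -b], [-b, a]] = [[0.1235, 0.037],
 [0.037, 0.1111]].

Step 3 — form the quadratic (x - mu)^T · Sigma^{-1} · (x - mu):
  Sigma^{-1} · (x - mu) = (0.358, 0.4074).
  (x - mu)^T · [Sigma^{-1} · (x - mu)] = (2)·(0.358) + (3)·(0.4074) = 1.9383.

Step 4 — take square root: d = √(1.9383) ≈ 1.3922.

d(x, mu) = √(1.9383) ≈ 1.3922


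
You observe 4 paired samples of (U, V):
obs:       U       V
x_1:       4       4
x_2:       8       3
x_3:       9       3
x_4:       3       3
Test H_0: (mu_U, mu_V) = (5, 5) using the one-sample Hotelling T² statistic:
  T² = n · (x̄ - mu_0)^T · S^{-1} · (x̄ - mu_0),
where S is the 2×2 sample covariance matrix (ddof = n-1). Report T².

Step 1 — sample mean vector:
  mean(U) = (4 + 8 + 9 + 3) / 4 = 24/4 = 6
  mean(V) = (4 + 3 + 3 + 3) / 4 = 13/4 = 3.25
  x̄ = (6, 3.25),  deviation x̄ - mu_0 = (6, 3.25) - (5, 5) = (1, -1.75).

Step 2 — sample covariance matrix, S[i,j] = (1/(n-1)) · Σ_k (x_{k,i} - mean_i) · (x_{k,j} - mean_j), divisor n-1 = 3:
  S[U,U] = ((-2)·(-2) + (2)·(2) + (3)·(3) + (-3)·(-3)) / 3 = 26/3 = 8.6667
  S[U,V] = ((-2)·(0.75) + (2)·(-0.25) + (3)·(-0.25) + (-3)·(-0.25)) / 3 = -2/3 = -0.6667
  S[V,V] = ((0.75)·(0.75) + (-0.25)·(-0.25) + (-0.25)·(-0.25) + (-0.25)·(-0.25)) / 3 = 0.75/3 = 0.25
  S = [[8.6667, -0.6667],
 [-0.6667, 0.25]].

Step 3 — invert S. det(S) = 8.6667·0.25 - (-0.6667)² = 1.7222.
  S^{-1} = (1/det) · [[d, -b], [-b, a]] = [[0.1452, 0.3871],
 [0.3871, 5.0323]].

Step 4 — quadratic form (x̄ - mu_0)^T · S^{-1} · (x̄ - mu_0):
  S^{-1} · (x̄ - mu_0) = (-0.5323, -8.4194),
  (x̄ - mu_0)^T · [...] = (1)·(-0.5323) + (-1.75)·(-8.4194) = 14.2016.

Step 5 — scale by n: T² = 4 · 14.2016 = 56.8065.

T² ≈ 56.8065


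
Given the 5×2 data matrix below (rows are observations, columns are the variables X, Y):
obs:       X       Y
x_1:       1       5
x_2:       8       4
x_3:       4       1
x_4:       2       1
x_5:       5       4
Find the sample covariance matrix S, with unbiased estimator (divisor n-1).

Step 1 — column means:
  mean(X) = (1 + 8 + 4 + 2 + 5) / 5 = 20/5 = 4
  mean(Y) = (5 + 4 + 1 + 1 + 4) / 5 = 15/5 = 3

Step 2 — sample covariance S[i,j] = (1/(n-1)) · Σ_k (x_{k,i} - mean_i) · (x_{k,j} - mean_j), with n-1 = 4.
  S[X,X] = ((-3)·(-3) + (4)·(4) + (0)·(0) + (-2)·(-2) + (1)·(1)) / 4 = 30/4 = 7.5
  S[X,Y] = ((-3)·(2) + (4)·(1) + (0)·(-2) + (-2)·(-2) + (1)·(1)) / 4 = 3/4 = 0.75
  S[Y,Y] = ((2)·(2) + (1)·(1) + (-2)·(-2) + (-2)·(-2) + (1)·(1)) / 4 = 14/4 = 3.5

S is symmetric (S[j,i] = S[i,j]). Assembling:

S = [[7.5, 0.75],
 [0.75, 3.5]]


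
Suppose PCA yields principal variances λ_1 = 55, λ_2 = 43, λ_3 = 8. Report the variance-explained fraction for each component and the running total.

Step 1 — total variance = trace(Sigma) = Σ λ_i = 55 + 43 + 8 = 106.

Step 2 — fraction explained by component i = λ_i / Σ λ:
  PC1: 55/106 = 0.5189
  PC2: 43/106 = 0.4057
  PC3: 8/106 = 0.0755

Step 3 — cumulative fraction after k components = (λ_1 + ... + λ_k) / Σ λ:
  k = 1: 55/106 = 0.5189
  k = 2: (55 + 43)/106 = 98/106 = 0.9245
  k = 3: (55 + 43 + 8)/106 = 106/106 = 1

Summary (fraction, with percent):

explained: PC1 0.5189 (51.89%), PC2 0.4057 (40.57%), PC3 0.0755 (7.55%);  cumulative: 0.5189, 0.9245, 1


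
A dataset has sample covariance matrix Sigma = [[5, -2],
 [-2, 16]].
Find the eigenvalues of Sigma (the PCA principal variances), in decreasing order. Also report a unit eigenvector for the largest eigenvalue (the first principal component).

Step 1 — characteristic polynomial of 2×2 Sigma:
  det(Sigma - λI) = λ² - trace · λ + det = 0.
  trace = 5 + 16 = 21, det = 5·16 - (-2)² = 76.
Step 2 — discriminant:
  Δ = trace² - 4·det = 441 - 304 = 137.
Step 3 — eigenvalues:
  λ = (trace ± √Δ)/2 = (21 ± 11.7047)/2,
  λ_1 = 16.3523,  λ_2 = 4.6477.

Step 4 — unit eigenvector for λ_1: solve (Sigma - λ_1 I)v = 0. First row:
  (5 - 16.3523)·v_x + (-2)·v_y = 0, i.e. (-11.3523)·v_x + (-2)·v_y = 0,
  so v ∝ (b, λ_1 - a) = (-2, 11.3523); multiply by -1 so the first entry is positive: u = (2, -11.3523).
  ||u|| = √((2)² + (-11.3523)²) = √(132.8758) ≈ 11.5272,
  v_1 = u/||u|| ≈ (0.1735, -0.9848) (||v_1|| = 1).

λ_1 = 16.3523,  λ_2 = 4.6477;  v_1 ≈ (0.1735, -0.9848)


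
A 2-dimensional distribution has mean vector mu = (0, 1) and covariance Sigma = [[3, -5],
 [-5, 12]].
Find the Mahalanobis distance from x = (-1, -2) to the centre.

Step 1 — centre the observation: (x - mu) = (-1, -3).

Step 2 — invert Sigma. det(Sigma) = 3·12 - (-5)² = 11.
  Sigma^{-1} = (1/det) · [[d, -b], [-b, a]] = [[1.0909, 0.4545],
 [0.4545, 0.2727]].

Step 3 — form the quadratic (x - mu)^T · Sigma^{-1} · (x - mu):
  Sigma^{-1} · (x - mu) = (-2.4545, -1.2727).
  (x - mu)^T · [Sigma^{-1} · (x - mu)] = (-1)·(-2.4545) + (-3)·(-1.2727) = 6.2727.

Step 4 — take square root: d = √(6.2727) ≈ 2.5045.

d(x, mu) = √(6.2727) ≈ 2.5045


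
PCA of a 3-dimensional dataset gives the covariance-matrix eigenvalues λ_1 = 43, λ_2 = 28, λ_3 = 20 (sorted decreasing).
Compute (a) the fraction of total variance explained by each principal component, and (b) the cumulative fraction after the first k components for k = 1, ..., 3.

Step 1 — total variance = trace(Sigma) = Σ λ_i = 43 + 28 + 20 = 91.

Step 2 — fraction explained by component i = λ_i / Σ λ:
  PC1: 43/91 = 0.4725
  PC2: 28/91 = 0.3077
  PC3: 20/91 = 0.2198

Step 3 — cumulative fraction after k components = (λ_1 + ... + λ_k) / Σ λ:
  k = 1: 43/91 = 0.4725
  k = 2: (43 + 28)/91 = 71/91 = 0.7802
  k = 3: (43 + 28 + 20)/91 = 91/91 = 1

Summary (fraction, with percent):

explained: PC1 0.4725 (47.25%), PC2 0.3077 (30.77%), PC3 0.2198 (21.98%);  cumulative: 0.4725, 0.7802, 1


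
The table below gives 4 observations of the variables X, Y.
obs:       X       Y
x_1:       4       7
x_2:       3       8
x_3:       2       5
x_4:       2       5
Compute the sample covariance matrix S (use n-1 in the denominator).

Step 1 — column means:
  mean(X) = (4 + 3 + 2 + 2) / 4 = 11/4 = 2.75
  mean(Y) = (7 + 8 + 5 + 5) / 4 = 25/4 = 6.25

Step 2 — sample covariance S[i,j] = (1/(n-1)) · Σ_k (x_{k,i} - mean_i) · (x_{k,j} - mean_j), with n-1 = 3.
  S[X,X] = ((1.25)·(1.25) + (0.25)·(0.25) + (-0.75)·(-0.75) + (-0.75)·(-0.75)) / 3 = 2.75/3 = 0.9167
  S[X,Y] = ((1.25)·(0.75) + (0.25)·(1.75) + (-0.75)·(-1.25) + (-0.75)·(-1.25)) / 3 = 3.25/3 = 1.0833
  S[Y,Y] = ((0.75)·(0.75) + (1.75)·(1.75) + (-1.25)·(-1.25) + (-1.25)·(-1.25)) / 3 = 6.75/3 = 2.25

S is symmetric (S[j,i] = S[i,j]). Assembling:

S = [[0.9167, 1.0833],
 [1.0833, 2.25]]


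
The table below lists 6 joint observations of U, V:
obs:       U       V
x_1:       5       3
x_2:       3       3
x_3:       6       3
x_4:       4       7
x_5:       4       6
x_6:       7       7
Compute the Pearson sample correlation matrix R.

Step 1 — column means:
  mean(U) = (5 + 3 + 6 + 4 + 4 + 7) / 6 = 29/6 = 4.8333
  mean(V) = (3 + 3 + 3 + 7 + 6 + 7) / 6 = 29/6 = 4.8333

Step 2 — sample variances and covariances s[i,j] = (1/(n-1)) · Σ_k (x_{k,i} - mean_i) · (x_{k,j} - mean_j), with n-1 = 5:
  s[U,U] = ((0.1667)·(0.1667) + (-1.8333)·(-1.8333) + (1.1667)·(1.1667) + (-0.8333)·(-0.8333) + (-0.8333)·(-0.8333) + (2.1667)·(2.1667)) / 5 = 10.8333/5 = 2.1667
  s[U,V] = ((0.1667)·(-1.8333) + (-1.8333)·(-1.8333) + (1.1667)·(-1.8333) + (-0.8333)·(2.1667) + (-0.8333)·(1.1667) + (2.1667)·(2.1667)) / 5 = 2.8333/5 = 0.5667
  s[V,V] = ((-1.8333)·(-1.8333) + (-1.8333)·(-1.8333) + (-1.8333)·(-1.8333) + (2.1667)·(2.1667) + (1.1667)·(1.1667) + (2.1667)·(2.1667)) / 5 = 20.8333/5 = 4.1667
  Sample standard deviations s_i = √(s[i,i]):
  s(U) = √(2.1667) = 1.472
  s(V) = √(4.1667) = 2.0412

Step 3 — r_{ij} = s_{ij} / (s_i · s_j):
  r[U,U] = 1 (diagonal).
  r[U,V] = 0.5667 / (1.472 · 2.0412) = 0.5667 / 3.0046 = 0.1886
  r[V,V] = 1 (diagonal).

R is symmetric with unit diagonal. Assembling:

R = [[1, 0.1886],
 [0.1886, 1]]


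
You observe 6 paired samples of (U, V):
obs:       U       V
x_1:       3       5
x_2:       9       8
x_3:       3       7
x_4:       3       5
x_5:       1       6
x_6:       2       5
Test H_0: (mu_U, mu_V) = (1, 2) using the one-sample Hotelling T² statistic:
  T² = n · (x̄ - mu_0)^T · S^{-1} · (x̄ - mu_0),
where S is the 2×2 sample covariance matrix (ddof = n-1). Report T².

Step 1 — sample mean vector:
  mean(U) = (3 + 9 + 3 + 3 + 1 + 2) / 6 = 21/6 = 3.5
  mean(V) = (5 + 8 + 7 + 5 + 6 + 5) / 6 = 36/6 = 6
  x̄ = (3.5, 6),  deviation x̄ - mu_0 = (3.5, 6) - (1, 2) = (2.5, 4).

Step 2 — sample covariance matrix, S[i,j] = (1/(n-1)) · Σ_k (x_{k,i} - mean_i) · (x_{k,j} - mean_j), divisor n-1 = 5:
  S[U,U] = ((-0.5)·(-0.5) + (5.5)·(5.5) + (-0.5)·(-0.5) + (-0.5)·(-0.5) + (-2.5)·(-2.5) + (-1.5)·(-1.5)) / 5 = 39.5/5 = 7.9
  S[U,V] = ((-0.5)·(-1) + (5.5)·(2) + (-0.5)·(1) + (-0.5)·(-1) + (-2.5)·(0) + (-1.5)·(-1)) / 5 = 13/5 = 2.6
  S[V,V] = ((-1)·(-1) + (2)·(2) + (1)·(1) + (-1)·(-1) + (0)·(0) + (-1)·(-1)) / 5 = 8/5 = 1.6
  S = [[7.9, 2.6],
 [2.6, 1.6]].

Step 3 — invert S. det(S) = 7.9·1.6 - (2.6)² = 5.88.
  S^{-1} = (1/det) · [[d, -b], [-b, a]] = [[0.2721, -0.4422],
 [-0.4422, 1.3435]].

Step 4 — quadratic form (x̄ - mu_0)^T · S^{-1} · (x̄ - mu_0):
  S^{-1} · (x̄ - mu_0) = (-1.0884, 4.2687),
  (x̄ - mu_0)^T · [...] = (2.5)·(-1.0884) + (4)·(4.2687) = 14.3537.

Step 5 — scale by n: T² = 6 · 14.3537 = 86.1224.

T² ≈ 86.1224


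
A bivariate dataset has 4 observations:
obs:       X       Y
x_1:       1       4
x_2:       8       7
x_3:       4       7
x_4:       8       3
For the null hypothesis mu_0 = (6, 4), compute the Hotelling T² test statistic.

Step 1 — sample mean vector:
  mean(X) = (1 + 8 + 4 + 8) / 4 = 21/4 = 5.25
  mean(Y) = (4 + 7 + 7 + 3) / 4 = 21/4 = 5.25
  x̄ = (5.25, 5.25),  deviation x̄ - mu_0 = (5.25, 5.25) - (6, 4) = (-0.75, 1.25).

Step 2 — sample covariance matrix, S[i,j] = (1/(n-1)) · Σ_k (x_{k,i} - mean_i) · (x_{k,j} - mean_j), divisor n-1 = 3:
  S[X,X] = ((-4.25)·(-4.25) + (2.75)·(2.75) + (-1.25)·(-1.25) + (2.75)·(2.75)) / 3 = 34.75/3 = 11.5833
  S[X,Y] = ((-4.25)·(-1.25) + (2.75)·(1.75) + (-1.25)·(1.75) + (2.75)·(-2.25)) / 3 = 1.75/3 = 0.5833
  S[Y,Y] = ((-1.25)·(-1.25) + (1.75)·(1.75) + (1.75)·(1.75) + (-2.25)·(-2.25)) / 3 = 12.75/3 = 4.25
  S = [[11.5833, 0.5833],
 [0.5833, 4.25]].

Step 3 — invert S. det(S) = 11.5833·4.25 - (0.5833)² = 48.8889.
  S^{-1} = (1/det) · [[d, -b], [-b, a]] = [[0.0869, -0.0119],
 [-0.0119, 0.2369]].

Step 4 — quadratic form (x̄ - mu_0)^T · S^{-1} · (x̄ - mu_0):
  S^{-1} · (x̄ - mu_0) = (-0.0801, 0.3051),
  (x̄ - mu_0)^T · [...] = (-0.75)·(-0.0801) + (1.25)·(0.3051) = 0.4415.

Step 5 — scale by n: T² = 4 · 0.4415 = 1.7659.

T² ≈ 1.7659


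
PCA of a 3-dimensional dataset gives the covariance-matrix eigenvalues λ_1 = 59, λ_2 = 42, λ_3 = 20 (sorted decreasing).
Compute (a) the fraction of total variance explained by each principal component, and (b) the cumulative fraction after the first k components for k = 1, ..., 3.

Step 1 — total variance = trace(Sigma) = Σ λ_i = 59 + 42 + 20 = 121.

Step 2 — fraction explained by component i = λ_i / Σ λ:
  PC1: 59/121 = 0.4876
  PC2: 42/121 = 0.3471
  PC3: 20/121 = 0.1653

Step 3 — cumulative fraction after k components = (λ_1 + ... + λ_k) / Σ λ:
  k = 1: 59/121 = 0.4876
  k = 2: (59 + 42)/121 = 101/121 = 0.8347
  k = 3: (59 + 42 + 20)/121 = 121/121 = 1

Summary (fraction, with percent):

explained: PC1 0.4876 (48.76%), PC2 0.3471 (34.71%), PC3 0.1653 (16.53%);  cumulative: 0.4876, 0.8347, 1


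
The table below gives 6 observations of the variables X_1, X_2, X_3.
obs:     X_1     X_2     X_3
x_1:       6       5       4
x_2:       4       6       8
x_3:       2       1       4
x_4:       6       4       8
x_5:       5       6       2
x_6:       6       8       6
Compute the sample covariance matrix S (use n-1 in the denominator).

Step 1 — column means:
  mean(X_1) = (6 + 4 + 2 + 6 + 5 + 6) / 6 = 29/6 = 4.8333
  mean(X_2) = (5 + 6 + 1 + 4 + 6 + 8) / 6 = 30/6 = 5
  mean(X_3) = (4 + 8 + 4 + 8 + 2 + 6) / 6 = 32/6 = 5.3333

Step 2 — sample covariance S[i,j] = (1/(n-1)) · Σ_k (x_{k,i} - mean_i) · (x_{k,j} - mean_j), with n-1 = 5.
  S[X_1,X_1] = ((1.1667)·(1.1667) + (-0.8333)·(-0.8333) + (-2.8333)·(-2.8333) + (1.1667)·(1.1667) + (0.1667)·(0.1667) + (1.1667)·(1.1667)) / 5 = 12.8333/5 = 2.5667
  S[X_1,X_2] = ((1.1667)·(0) + (-0.8333)·(1) + (-2.8333)·(-4) + (1.1667)·(-1) + (0.1667)·(1) + (1.1667)·(3)) / 5 = 13/5 = 2.6
  S[X_1,X_3] = ((1.1667)·(-1.3333) + (-0.8333)·(2.6667) + (-2.8333)·(-1.3333) + (1.1667)·(2.6667) + (0.1667)·(-3.3333) + (1.1667)·(0.6667)) / 5 = 3.3333/5 = 0.6667
  S[X_2,X_2] = ((0)·(0) + (1)·(1) + (-4)·(-4) + (-1)·(-1) + (1)·(1) + (3)·(3)) / 5 = 28/5 = 5.6
  S[X_2,X_3] = ((0)·(-1.3333) + (1)·(2.6667) + (-4)·(-1.3333) + (-1)·(2.6667) + (1)·(-3.3333) + (3)·(0.6667)) / 5 = 4/5 = 0.8
  S[X_3,X_3] = ((-1.3333)·(-1.3333) + (2.6667)·(2.6667) + (-1.3333)·(-1.3333) + (2.6667)·(2.6667) + (-3.3333)·(-3.3333) + (0.6667)·(0.6667)) / 5 = 29.3333/5 = 5.8667

S is symmetric (S[j,i] = S[i,j]). Assembling:

S = [[2.5667, 2.6, 0.6667],
 [2.6, 5.6, 0.8],
 [0.6667, 0.8, 5.8667]]


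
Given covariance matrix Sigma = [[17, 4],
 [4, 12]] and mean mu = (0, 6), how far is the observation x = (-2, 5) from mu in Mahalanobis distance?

Step 1 — centre the observation: (x - mu) = (-2, -1).

Step 2 — invert Sigma. det(Sigma) = 17·12 - (4)² = 188.
  Sigma^{-1} = (1/det) · [[d, -b], [-b, a]] = [[0.0638, -0.0213],
 [-0.0213, 0.0904]].

Step 3 — form the quadratic (x - mu)^T · Sigma^{-1} · (x - mu):
  Sigma^{-1} · (x - mu) = (-0.1064, -0.0479).
  (x - mu)^T · [Sigma^{-1} · (x - mu)] = (-2)·(-0.1064) + (-1)·(-0.0479) = 0.2606.

Step 4 — take square root: d = √(0.2606) ≈ 0.5105.

d(x, mu) = √(0.2606) ≈ 0.5105


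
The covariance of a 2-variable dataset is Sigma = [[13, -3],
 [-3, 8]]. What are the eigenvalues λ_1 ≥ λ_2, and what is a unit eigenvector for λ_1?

Step 1 — characteristic polynomial of 2×2 Sigma:
  det(Sigma - λI) = λ² - trace · λ + det = 0.
  trace = 13 + 8 = 21, det = 13·8 - (-3)² = 95.
Step 2 — discriminant:
  Δ = trace² - 4·det = 441 - 380 = 61.
Step 3 — eigenvalues:
  λ = (trace ± √Δ)/2 = (21 ± 7.8102)/2,
  λ_1 = 14.4051,  λ_2 = 6.5949.

Step 4 — unit eigenvector for λ_1: solve (Sigma - λ_1 I)v = 0. First row:
  (13 - 14.4051)·v_x + (-3)·v_y = 0, i.e. (-1.4051)·v_x + (-3)·v_y = 0,
  so v ∝ (b, λ_1 - a) = (-3, 1.4051); multiply by -1 so the first entry is positive: u = (3, -1.4051).
  ||u|| = √((3)² + (-1.4051)²) = √(10.9744) ≈ 3.3128,
  v_1 = u/||u|| ≈ (0.9056, -0.4242) (||v_1|| = 1).

λ_1 = 14.4051,  λ_2 = 6.5949;  v_1 ≈ (0.9056, -0.4242)


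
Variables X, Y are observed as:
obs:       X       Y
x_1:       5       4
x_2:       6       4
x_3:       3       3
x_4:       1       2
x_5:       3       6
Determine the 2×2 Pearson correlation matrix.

Step 1 — column means:
  mean(X) = (5 + 6 + 3 + 1 + 3) / 5 = 18/5 = 3.6
  mean(Y) = (4 + 4 + 3 + 2 + 6) / 5 = 19/5 = 3.8

Step 2 — sample variances and covariances s[i,j] = (1/(n-1)) · Σ_k (x_{k,i} - mean_i) · (x_{k,j} - mean_j), with n-1 = 4:
  s[X,X] = ((1.4)·(1.4) + (2.4)·(2.4) + (-0.6)·(-0.6) + (-2.6)·(-2.6) + (-0.6)·(-0.6)) / 4 = 15.2/4 = 3.8
  s[X,Y] = ((1.4)·(0.2) + (2.4)·(0.2) + (-0.6)·(-0.8) + (-2.6)·(-1.8) + (-0.6)·(2.2)) / 4 = 4.6/4 = 1.15
  s[Y,Y] = ((0.2)·(0.2) + (0.2)·(0.2) + (-0.8)·(-0.8) + (-1.8)·(-1.8) + (2.2)·(2.2)) / 4 = 8.8/4 = 2.2
  Sample standard deviations s_i = √(s[i,i]):
  s(X) = √(3.8) = 1.9494
  s(Y) = √(2.2) = 1.4832

Step 3 — r_{ij} = s_{ij} / (s_i · s_j):
  r[X,X] = 1 (diagonal).
  r[X,Y] = 1.15 / (1.9494 · 1.4832) = 1.15 / 2.8914 = 0.3977
  r[Y,Y] = 1 (diagonal).

R is symmetric with unit diagonal. Assembling:

R = [[1, 0.3977],
 [0.3977, 1]]


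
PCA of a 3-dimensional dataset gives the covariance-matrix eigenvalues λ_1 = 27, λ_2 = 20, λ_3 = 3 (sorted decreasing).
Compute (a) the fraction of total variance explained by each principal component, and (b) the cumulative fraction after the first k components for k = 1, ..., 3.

Step 1 — total variance = trace(Sigma) = Σ λ_i = 27 + 20 + 3 = 50.

Step 2 — fraction explained by component i = λ_i / Σ λ:
  PC1: 27/50 = 0.54
  PC2: 20/50 = 0.4
  PC3: 3/50 = 0.06

Step 3 — cumulative fraction after k components = (λ_1 + ... + λ_k) / Σ λ:
  k = 1: 27/50 = 0.54
  k = 2: (27 + 20)/50 = 47/50 = 0.94
  k = 3: (27 + 20 + 3)/50 = 50/50 = 1

Summary (fraction, with percent):

explained: PC1 0.54 (54%), PC2 0.4 (40%), PC3 0.06 (6%);  cumulative: 0.54, 0.94, 1


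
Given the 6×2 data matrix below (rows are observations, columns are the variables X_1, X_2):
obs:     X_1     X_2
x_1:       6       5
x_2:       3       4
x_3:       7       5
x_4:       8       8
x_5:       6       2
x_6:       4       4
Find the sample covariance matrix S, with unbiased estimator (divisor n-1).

Step 1 — column means:
  mean(X_1) = (6 + 3 + 7 + 8 + 6 + 4) / 6 = 34/6 = 5.6667
  mean(X_2) = (5 + 4 + 5 + 8 + 2 + 4) / 6 = 28/6 = 4.6667

Step 2 — sample covariance S[i,j] = (1/(n-1)) · Σ_k (x_{k,i} - mean_i) · (x_{k,j} - mean_j), with n-1 = 5.
  S[X_1,X_1] = ((0.3333)·(0.3333) + (-2.6667)·(-2.6667) + (1.3333)·(1.3333) + (2.3333)·(2.3333) + (0.3333)·(0.3333) + (-1.6667)·(-1.6667)) / 5 = 17.3333/5 = 3.4667
  S[X_1,X_2] = ((0.3333)·(0.3333) + (-2.6667)·(-0.6667) + (1.3333)·(0.3333) + (2.3333)·(3.3333) + (0.3333)·(-2.6667) + (-1.6667)·(-0.6667)) / 5 = 10.3333/5 = 2.0667
  S[X_2,X_2] = ((0.3333)·(0.3333) + (-0.6667)·(-0.6667) + (0.3333)·(0.3333) + (3.3333)·(3.3333) + (-2.6667)·(-2.6667) + (-0.6667)·(-0.6667)) / 5 = 19.3333/5 = 3.8667

S is symmetric (S[j,i] = S[i,j]). Assembling:

S = [[3.4667, 2.0667],
 [2.0667, 3.8667]]


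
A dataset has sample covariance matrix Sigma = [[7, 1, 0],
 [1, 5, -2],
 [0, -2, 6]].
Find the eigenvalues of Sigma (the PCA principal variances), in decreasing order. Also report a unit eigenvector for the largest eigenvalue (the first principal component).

Step 1 — characteristic polynomial p(λ) = det(λI - Sigma) = λ³ - tr·λ² + c_1·λ - det, where tr = trace, c_1 = sum of the principal 2×2 minors, det = det(Sigma):
  tr = 7 + 5 + 6 = 18,
  c_1 = (7·5 - (1)²) + (7·6 - (0)²) + (5·6 - (-2)²) = 34 + 42 + 26 = 102,
  det = 7·(5·6 - (-2)²) - (1)·((1)·6 - (-2)·(0)) + (0)·((1)·(-2) - 5·(0)) = 7·(26) - (1)·(6) + (0)·(-2) = 176.
  So p(λ) = λ³ - 18λ² + 102λ - 176.
Step 2 — look for an integer root (rational root theorem: any rational root is an integer divisor of 176). Testing λ = 8:
  p(8) = 512 - 1152 + 816 - 176 = 0  ✓
  Dividing out (λ - 8): p(λ) = (λ - 8)(λ² - 10λ + 22).
Step 3 — remaining eigenvalues from the quadratic λ² - 10λ + 22 = 0:
  Δ = 10² - 4·22 = 100 - 88 = 12,  λ = (10 ± √12)/2 = (10 ± 3.4641)/2 ≈ 6.7321 or 3.2679.
  Sorted: λ_1 = 8,  λ_2 = 6.7321,  λ_3 = 3.2679  (check: sum = 18 = tr ✓).

Step 4 — unit eigenvector for λ_1 = 8: v spans the null space of (Sigma - λ_1 I), whose rows are
  r_1 = (-1, 1, 0),  r_2 = (1, -3, -2),  r_3 = (0, -2, -2).
  v is orthogonal to every row, so take v ∝ r_1 × r_2 = ((1)·(-2) - (0)·(-3), (0)·(1) - (-1)·(-2), (-1)·(-3) - (1)·(1)) = (-2, -2, 2).
  Rescale (divide by 2; multiply by -1 so the first nonzero entry is positive): u = (1, 1, -1).
  ||u|| = √((1)² + (1)² + (-1)²) = √(3) ≈ 1.7321,  v_1 = u/||u|| ≈ (0.5774, 0.5774, -0.5774) (||v_1|| = 1).

λ_1 = 8,  λ_2 = 6.7321,  λ_3 = 3.2679;  v_1 ≈ (0.5774, 0.5774, -0.5774)


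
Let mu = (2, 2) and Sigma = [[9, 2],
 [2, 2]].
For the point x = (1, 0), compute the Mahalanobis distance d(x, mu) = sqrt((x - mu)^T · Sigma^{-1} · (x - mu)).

Step 1 — centre the observation: (x - mu) = (-1, -2).

Step 2 — invert Sigma. det(Sigma) = 9·2 - (2)² = 14.
  Sigma^{-1} = (1/det) · [[d, -b], [-b, a]] = [[0.1429, -0.1429],
 [-0.1429, 0.6429]].

Step 3 — form the quadratic (x - mu)^T · Sigma^{-1} · (x - mu):
  Sigma^{-1} · (x - mu) = (0.1429, -1.1429).
  (x - mu)^T · [Sigma^{-1} · (x - mu)] = (-1)·(0.1429) + (-2)·(-1.1429) = 2.1429.

Step 4 — take square root: d = √(2.1429) ≈ 1.4639.

d(x, mu) = √(2.1429) ≈ 1.4639


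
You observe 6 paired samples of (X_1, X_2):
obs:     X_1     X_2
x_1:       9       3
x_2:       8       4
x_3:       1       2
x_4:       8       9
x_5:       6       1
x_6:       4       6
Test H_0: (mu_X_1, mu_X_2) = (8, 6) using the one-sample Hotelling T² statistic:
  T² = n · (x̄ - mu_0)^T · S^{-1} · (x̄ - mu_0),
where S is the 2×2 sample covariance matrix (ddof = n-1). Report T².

Step 1 — sample mean vector:
  mean(X_1) = (9 + 8 + 1 + 8 + 6 + 4) / 6 = 36/6 = 6
  mean(X_2) = (3 + 4 + 2 + 9 + 1 + 6) / 6 = 25/6 = 4.1667
  x̄ = (6, 4.1667),  deviation x̄ - mu_0 = (6, 4.1667) - (8, 6) = (-2, -1.8333).

Step 2 — sample covariance matrix, S[i,j] = (1/(n-1)) · Σ_k (x_{k,i} - mean_i) · (x_{k,j} - mean_j), divisor n-1 = 5:
  S[X_1,X_1] = ((3)·(3) + (2)·(2) + (-5)·(-5) + (2)·(2) + (0)·(0) + (-2)·(-2)) / 5 = 46/5 = 9.2
  S[X_1,X_2] = ((3)·(-1.1667) + (2)·(-0.1667) + (-5)·(-2.1667) + (2)·(4.8333) + (0)·(-3.1667) + (-2)·(1.8333)) / 5 = 13/5 = 2.6
  S[X_2,X_2] = ((-1.1667)·(-1.1667) + (-0.1667)·(-0.1667) + (-2.1667)·(-2.1667) + (4.8333)·(4.8333) + (-3.1667)·(-3.1667) + (1.8333)·(1.8333)) / 5 = 42.8333/5 = 8.5667
  S = [[9.2, 2.6],
 [2.6, 8.5667]].

Step 3 — invert S. det(S) = 9.2·8.5667 - (2.6)² = 72.0533.
  S^{-1} = (1/det) · [[d, -b], [-b, a]] = [[0.1189, -0.0361],
 [-0.0361, 0.1277]].

Step 4 — quadratic form (x̄ - mu_0)^T · S^{-1} · (x̄ - mu_0):
  S^{-1} · (x̄ - mu_0) = (-0.1716, -0.1619),
  (x̄ - mu_0)^T · [...] = (-2)·(-0.1716) + (-1.8333)·(-0.1619) = 0.6401.

Step 5 — scale by n: T² = 6 · 0.6401 = 3.8407.

T² ≈ 3.8407


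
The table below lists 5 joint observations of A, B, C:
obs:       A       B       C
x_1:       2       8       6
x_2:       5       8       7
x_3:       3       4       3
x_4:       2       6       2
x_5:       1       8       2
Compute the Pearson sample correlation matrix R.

Step 1 — column means:
  mean(A) = (2 + 5 + 3 + 2 + 1) / 5 = 13/5 = 2.6
  mean(B) = (8 + 8 + 4 + 6 + 8) / 5 = 34/5 = 6.8
  mean(C) = (6 + 7 + 3 + 2 + 2) / 5 = 20/5 = 4

Step 2 — sample variances and covariances s[i,j] = (1/(n-1)) · Σ_k (x_{k,i} - mean_i) · (x_{k,j} - mean_j), with n-1 = 4:
  s[A,A] = ((-0.6)·(-0.6) + (2.4)·(2.4) + (0.4)·(0.4) + (-0.6)·(-0.6) + (-1.6)·(-1.6)) / 4 = 9.2/4 = 2.3
  s[A,B] = ((-0.6)·(1.2) + (2.4)·(1.2) + (0.4)·(-2.8) + (-0.6)·(-0.8) + (-1.6)·(1.2)) / 4 = -0.4/4 = -0.1
  s[A,C] = ((-0.6)·(2) + (2.4)·(3) + (0.4)·(-1) + (-0.6)·(-2) + (-1.6)·(-2)) / 4 = 10/4 = 2.5
  s[B,B] = ((1.2)·(1.2) + (1.2)·(1.2) + (-2.8)·(-2.8) + (-0.8)·(-0.8) + (1.2)·(1.2)) / 4 = 12.8/4 = 3.2
  s[B,C] = ((1.2)·(2) + (1.2)·(3) + (-2.8)·(-1) + (-0.8)·(-2) + (1.2)·(-2)) / 4 = 8/4 = 2
  s[C,C] = ((2)·(2) + (3)·(3) + (-1)·(-1) + (-2)·(-2) + (-2)·(-2)) / 4 = 22/4 = 5.5
  Sample standard deviations s_i = √(s[i,i]):
  s(A) = √(2.3) = 1.5166
  s(B) = √(3.2) = 1.7889
  s(C) = √(5.5) = 2.3452

Step 3 — r_{ij} = s_{ij} / (s_i · s_j):
  r[A,A] = 1 (diagonal).
  r[A,B] = -0.1 / (1.5166 · 1.7889) = -0.1 / 2.7129 = -0.0369
  r[A,C] = 2.5 / (1.5166 · 2.3452) = 2.5 / 3.5567 = 0.7029
  r[B,B] = 1 (diagonal).
  r[B,C] = 2 / (1.7889 · 2.3452) = 2 / 4.1952 = 0.4767
  r[C,C] = 1 (diagonal).

R is symmetric with unit diagonal. Assembling:

R = [[1, -0.0369, 0.7029],
 [-0.0369, 1, 0.4767],
 [0.7029, 0.4767, 1]]


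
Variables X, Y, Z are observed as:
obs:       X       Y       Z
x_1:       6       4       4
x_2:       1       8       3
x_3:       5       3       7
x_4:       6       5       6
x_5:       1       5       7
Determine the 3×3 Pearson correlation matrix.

Step 1 — column means:
  mean(X) = (6 + 1 + 5 + 6 + 1) / 5 = 19/5 = 3.8
  mean(Y) = (4 + 8 + 3 + 5 + 5) / 5 = 25/5 = 5
  mean(Z) = (4 + 3 + 7 + 6 + 7) / 5 = 27/5 = 5.4

Step 2 — sample variances and covariances s[i,j] = (1/(n-1)) · Σ_k (x_{k,i} - mean_i) · (x_{k,j} - mean_j), with n-1 = 4:
  s[X,X] = ((2.2)·(2.2) + (-2.8)·(-2.8) + (1.2)·(1.2) + (2.2)·(2.2) + (-2.8)·(-2.8)) / 4 = 26.8/4 = 6.7
  s[X,Y] = ((2.2)·(-1) + (-2.8)·(3) + (1.2)·(-2) + (2.2)·(0) + (-2.8)·(0)) / 4 = -13/4 = -3.25
  s[X,Z] = ((2.2)·(-1.4) + (-2.8)·(-2.4) + (1.2)·(1.6) + (2.2)·(0.6) + (-2.8)·(1.6)) / 4 = 2.4/4 = 0.6
  s[Y,Y] = ((-1)·(-1) + (3)·(3) + (-2)·(-2) + (0)·(0) + (0)·(0)) / 4 = 14/4 = 3.5
  s[Y,Z] = ((-1)·(-1.4) + (3)·(-2.4) + (-2)·(1.6) + (0)·(0.6) + (0)·(1.6)) / 4 = -9/4 = -2.25
  s[Z,Z] = ((-1.4)·(-1.4) + (-2.4)·(-2.4) + (1.6)·(1.6) + (0.6)·(0.6) + (1.6)·(1.6)) / 4 = 13.2/4 = 3.3
  Sample standard deviations s_i = √(s[i,i]):
  s(X) = √(6.7) = 2.5884
  s(Y) = √(3.5) = 1.8708
  s(Z) = √(3.3) = 1.8166

Step 3 — r_{ij} = s_{ij} / (s_i · s_j):
  r[X,X] = 1 (diagonal).
  r[X,Y] = -3.25 / (2.5884 · 1.8708) = -3.25 / 4.8425 = -0.6711
  r[X,Z] = 0.6 / (2.5884 · 1.8166) = 0.6 / 4.7021 = 0.1276
  r[Y,Y] = 1 (diagonal).
  r[Y,Z] = -2.25 / (1.8708 · 1.8166) = -2.25 / 3.3985 = -0.6621
  r[Z,Z] = 1 (diagonal).

R is symmetric with unit diagonal. Assembling:

R = [[1, -0.6711, 0.1276],
 [-0.6711, 1, -0.6621],
 [0.1276, -0.6621, 1]]
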